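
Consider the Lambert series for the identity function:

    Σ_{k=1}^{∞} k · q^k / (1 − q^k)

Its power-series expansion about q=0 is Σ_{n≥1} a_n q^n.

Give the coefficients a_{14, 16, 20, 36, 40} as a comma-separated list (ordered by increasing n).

[q^14] f(14)=14,f(7)=7,f(2)=2,f(1)=1 ⇒ 24
d|16:{1,2,4,8,16}  Σf=1+2+4+8+16=31
d|20:{1,2,4,5,10,20}  Σf=1+2+4+5+10+20=42
[q^36] f(1)=1,f(2)=2,f(3)=3,f(4)=4,f(6)=6,f(9)=9,f(12)=12,f(18)=18,f(36)=36 ⇒ 91
q^40  k|40↦f(k): 1:1 2:2 4:4 5:5 8:8 10:10 20:20 40:40  a_40=90

24, 31, 42, 91, 90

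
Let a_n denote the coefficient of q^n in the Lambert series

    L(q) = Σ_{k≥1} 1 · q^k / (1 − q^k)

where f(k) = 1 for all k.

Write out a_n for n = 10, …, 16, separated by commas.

4, 2, 6, 2, 4, 4, 5

d|10:{10,5,2,1}  Σf=1+1+1+1=4
[q^11] f(11)=1,f(1)=1 ⇒ 2
n=12: 1·12 2·6 3·4 4·3 6·2 12·1  f→[1+1+1+1+1+1]=6
[q^13] f(13)=1,f(1)=1 ⇒ 2
n=14: 1·14 2·7 7·2 14·1  f→[1+1+1+1]=4
[q^15] f(15)=1,f(5)=1,f(3)=1,f(1)=1 ⇒ 4
n=16: 1·16 2·8 4·4 8·2 16·1  f→[1+1+1+1+1]=5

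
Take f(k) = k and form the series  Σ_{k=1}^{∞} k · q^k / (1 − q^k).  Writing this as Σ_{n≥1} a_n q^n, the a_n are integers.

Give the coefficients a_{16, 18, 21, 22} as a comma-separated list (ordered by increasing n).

31, 39, 32, 36

[q^16] f(16)=16,f(8)=8,f(4)=4,f(2)=2,f(1)=1 ⇒ 31
n=18: 18·1 9·2 6·3 3·6 2·9 1·18  f→[18+9+6+3+2+1]=39
n=21: 21·1 7·3 3·7 1·21  f→[21+7+3+1]=32
q^22  k|22↦f(k): 1:1 2:2 11:11 22:22  a_22=36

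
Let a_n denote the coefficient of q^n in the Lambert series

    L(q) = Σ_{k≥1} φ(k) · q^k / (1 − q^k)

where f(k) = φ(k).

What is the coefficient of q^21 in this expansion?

d|21:{1,3,7,21}  Σφ=1+2+6+12=21

a_21 = 21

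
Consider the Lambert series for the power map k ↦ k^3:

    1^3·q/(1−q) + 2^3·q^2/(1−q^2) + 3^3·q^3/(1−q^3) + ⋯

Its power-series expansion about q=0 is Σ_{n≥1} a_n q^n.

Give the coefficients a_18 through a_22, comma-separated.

q^18  k|18↦f(k): 18:5832 9:729 6:216 3:27 2:8 1:1  a_18=6813
[q^19] f(19)=6859,f(1)=1 ⇒ 6860
q^20  k|20↦f(k): 1:1 2:8 4:64 5:125 10:1000 20:8000  a_20=9198
q^21  k|21↦f(k): 21:9261 7:343 3:27 1:1  a_21=9632
q^22  k|22↦f(k): 22:10648 11:1331 2:8 1:1  a_22=11988

6813, 6860, 9198, 9632, 11988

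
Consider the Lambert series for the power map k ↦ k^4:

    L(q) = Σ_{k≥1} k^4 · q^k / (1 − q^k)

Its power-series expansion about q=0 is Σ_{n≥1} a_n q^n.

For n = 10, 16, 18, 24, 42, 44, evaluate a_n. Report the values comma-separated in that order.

10642, 69905, 112931, 358258, 3348388, 3997266

q^10  k|10↦f(k): 1:1 2:16 5:625 10:10000  a_10=10642
[q^16] f(16)=65536,f(8)=4096,f(4)=256,f(2)=16,f(1)=1 ⇒ 69905
q^18  k|18↦f(k): 1:1 2:16 3:81 6:1296 9:6561 18:104976  a_18=112931
q^24  k|24↦f(k): 24:331776 12:20736 8:4096 6:1296 4:256 3:81 2:16 1:1  a_24=358258
q^42  k|42↦f(k): 42:3111696 21:194481 14:38416 7:2401 6:1296 3:81 2:16 1:1  a_42=3348388
n=44: 44·1 22·2 11·4 4·11 2·22 1·44  f→[3748096+234256+14641+256+16+1]=3997266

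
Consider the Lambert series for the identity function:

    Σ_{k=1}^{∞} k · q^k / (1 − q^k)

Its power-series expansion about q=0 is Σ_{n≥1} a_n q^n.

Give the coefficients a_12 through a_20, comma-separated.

[q^12] f(12)=12,f(6)=6,f(4)=4,f(3)=3,f(2)=2,f(1)=1 ⇒ 28
q^13  k|13↦f(k): 1:1 13:13  a_13=14
n=14: 14·1 7·2 2·7 1·14  f→[14+7+2+1]=24
q^15  k|15↦f(k): 1:1 3:3 5:5 15:15  a_15=24
q^16  k|16↦f(k): 16:16 8:8 4:4 2:2 1:1  a_16=31
n=17: 17·1 1·17  f→[17+1]=18
q^18  k|18↦f(k): 18:18 9:9 6:6 3:3 2:2 1:1  a_18=39
d|19:{19,1}  Σf=19+1=20
n=20: 20·1 10·2 5·4 4·5 2·10 1·20  f→[20+10+5+4+2+1]=42

28, 14, 24, 24, 31, 18, 39, 20, 42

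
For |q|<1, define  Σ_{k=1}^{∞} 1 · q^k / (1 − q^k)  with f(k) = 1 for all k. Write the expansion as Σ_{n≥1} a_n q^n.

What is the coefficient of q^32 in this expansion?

q^32  k|32↦f(k): 32:1 16:1 8:1 4:1 2:1 1:1  a_32=6

a_32 = 6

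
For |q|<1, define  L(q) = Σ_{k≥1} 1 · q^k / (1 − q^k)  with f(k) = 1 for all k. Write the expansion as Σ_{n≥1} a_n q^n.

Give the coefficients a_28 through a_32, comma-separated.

n=28: 1·28 2·14 4·7 7·4 14·2 28·1  f→[1+1+1+1+1+1]=6
q^29  k|29↦f(k): 1:1 29:1  a_29=2
q^30  k|30↦f(k): 1:1 2:1 3:1 5:1 6:1 10:1 15:1 30:1  a_30=8
n=31: 31·1 1·31  f→[1+1]=2
q^32  k|32↦f(k): 32:1 16:1 8:1 4:1 2:1 1:1  a_32=6

6, 2, 8, 2, 6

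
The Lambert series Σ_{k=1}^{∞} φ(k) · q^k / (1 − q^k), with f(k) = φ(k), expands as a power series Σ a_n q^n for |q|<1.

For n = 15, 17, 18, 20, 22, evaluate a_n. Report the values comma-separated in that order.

[q^15] φ(15)=8,φ(5)=4,φ(3)=2,φ(1)=1 ⇒ 15
n=17: 1·17 17·1  φ→[1+16]=17
n=18: 1·18 2·9 3·6 6·3 9·2 18·1  φ→[1+1+2+2+6+6]=18
n=20: 20·1 10·2 5·4 4·5 2·10 1·20  φ→[8+4+4+2+1+1]=20
d|22:{22,11,2,1}  Σφ=10+10+1+1=22

15, 17, 18, 20, 22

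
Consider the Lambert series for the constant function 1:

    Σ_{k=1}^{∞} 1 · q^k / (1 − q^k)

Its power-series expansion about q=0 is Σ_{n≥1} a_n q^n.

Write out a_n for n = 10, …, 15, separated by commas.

d|10:{10,5,2,1}  Σf=1+1+1+1=4
d|11:{11,1}  Σf=1+1=2
[q^12] f(12)=1,f(6)=1,f(4)=1,f(3)=1,f(2)=1,f(1)=1 ⇒ 6
q^13  k|13↦f(k): 13:1 1:1  a_13=2
q^14  k|14↦f(k): 14:1 7:1 2:1 1:1  a_14=4
d|15:{1,3,5,15}  Σf=1+1+1+1=4

4, 2, 6, 2, 4, 4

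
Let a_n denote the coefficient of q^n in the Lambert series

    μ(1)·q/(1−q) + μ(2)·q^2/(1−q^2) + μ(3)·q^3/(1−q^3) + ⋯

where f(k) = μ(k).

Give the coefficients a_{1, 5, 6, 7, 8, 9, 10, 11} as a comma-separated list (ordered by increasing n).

q^1  k|1↦μ(k): 1:1  a_1=1
q^5  k|5↦μ(k): 5:-1 1:1  a_5=0
d|6:{6,3,2,1}  Σμ=1+(-1)+(-1)+1=0
q^7  k|7↦μ(k): 1:1 7:-1  a_7=0
n=8: 8·1 4·2 2·4 1·8  μ→[0+0+(-1)+1]=0
n=9: 1·9 3·3 9·1  μ→[1+(-1)+0]=0
d|10:{10,5,2,1}  Σμ=1+(-1)+(-1)+1=0
q^11  k|11↦μ(k): 1:1 11:-1  a_11=0

1, 0, 0, 0, 0, 0, 0, 0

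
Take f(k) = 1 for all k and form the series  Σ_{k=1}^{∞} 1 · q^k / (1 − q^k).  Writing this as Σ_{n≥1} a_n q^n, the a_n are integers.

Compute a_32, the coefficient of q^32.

[q^32] f(1)=1,f(2)=1,f(4)=1,f(8)=1,f(16)=1,f(32)=1 ⇒ 6

a_32 = 6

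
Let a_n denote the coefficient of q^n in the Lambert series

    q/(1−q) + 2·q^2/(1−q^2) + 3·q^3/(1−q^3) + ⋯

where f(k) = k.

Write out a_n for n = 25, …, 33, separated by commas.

31, 42, 40, 56, 30, 72, 32, 63, 48

n=25: 25·1 5·5 1·25  f→[25+5+1]=31
d|26:{26,13,2,1}  Σf=26+13+2+1=42
n=27: 1·27 3·9 9·3 27·1  f→[1+3+9+27]=40
n=28: 1·28 2·14 4·7 7·4 14·2 28·1  f→[1+2+4+7+14+28]=56
d|29:{1,29}  Σf=1+29=30
[q^30] f(1)=1,f(2)=2,f(3)=3,f(5)=5,f(6)=6,f(10)=10,f(15)=15,f(30)=30 ⇒ 72
n=31: 31·1 1·31  f→[31+1]=32
[q^32] f(32)=32,f(16)=16,f(8)=8,f(4)=4,f(2)=2,f(1)=1 ⇒ 63
[q^33] f(33)=33,f(11)=11,f(3)=3,f(1)=1 ⇒ 48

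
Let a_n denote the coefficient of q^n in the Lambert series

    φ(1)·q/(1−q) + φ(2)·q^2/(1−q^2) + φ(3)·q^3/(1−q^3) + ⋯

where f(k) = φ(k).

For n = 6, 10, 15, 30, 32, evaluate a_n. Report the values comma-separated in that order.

q^6  k|6↦φ(k): 6:2 3:2 2:1 1:1  a_6=6
d|10:{1,2,5,10}  Σφ=1+1+4+4=10
[q^15] φ(15)=8,φ(5)=4,φ(3)=2,φ(1)=1 ⇒ 15
d|30:{30,15,10,6,5,3,2,1}  Σφ=8+8+4+2+4+2+1+1=30
n=32: 32·1 16·2 8·4 4·8 2·16 1·32  φ→[16+8+4+2+1+1]=32

6, 10, 15, 30, 32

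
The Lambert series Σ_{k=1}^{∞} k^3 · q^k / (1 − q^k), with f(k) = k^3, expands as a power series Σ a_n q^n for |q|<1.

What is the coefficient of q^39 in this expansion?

a_39 = 61544

[q^39] f(1)=1,f(3)=27,f(13)=2197,f(39)=59319 ⇒ 61544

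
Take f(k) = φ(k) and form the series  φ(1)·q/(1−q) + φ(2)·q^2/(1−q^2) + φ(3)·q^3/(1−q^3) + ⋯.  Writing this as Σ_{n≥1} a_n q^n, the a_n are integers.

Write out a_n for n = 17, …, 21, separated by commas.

[q^17] φ(17)=16,φ(1)=1 ⇒ 17
[q^18] φ(18)=6,φ(9)=6,φ(6)=2,φ(3)=2,φ(2)=1,φ(1)=1 ⇒ 18
q^19  k|19↦φ(k): 19:18 1:1  a_19=19
[q^20] φ(1)=1,φ(2)=1,φ(4)=2,φ(5)=4,φ(10)=4,φ(20)=8 ⇒ 20
d|21:{21,7,3,1}  Σφ=12+6+2+1=21

17, 18, 19, 20, 21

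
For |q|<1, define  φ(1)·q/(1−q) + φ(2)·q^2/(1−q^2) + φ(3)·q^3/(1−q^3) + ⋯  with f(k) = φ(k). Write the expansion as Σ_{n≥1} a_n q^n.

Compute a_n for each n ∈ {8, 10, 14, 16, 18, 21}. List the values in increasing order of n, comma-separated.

n=8: 1·8 2·4 4·2 8·1  φ→[1+1+2+4]=8
q^10  k|10↦φ(k): 1:1 2:1 5:4 10:4  a_10=10
[q^14] φ(14)=6,φ(7)=6,φ(2)=1,φ(1)=1 ⇒ 14
[q^16] φ(1)=1,φ(2)=1,φ(4)=2,φ(8)=4,φ(16)=8 ⇒ 16
d|18:{1,2,3,6,9,18}  Σφ=1+1+2+2+6+6=18
q^21  k|21↦φ(k): 1:1 3:2 7:6 21:12  a_21=21

8, 10, 14, 16, 18, 21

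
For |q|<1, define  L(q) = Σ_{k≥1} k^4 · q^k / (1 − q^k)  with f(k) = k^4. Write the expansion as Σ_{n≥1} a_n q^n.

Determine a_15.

a_15 = 51332

q^15  k|15↦f(k): 15:50625 5:625 3:81 1:1  a_15=51332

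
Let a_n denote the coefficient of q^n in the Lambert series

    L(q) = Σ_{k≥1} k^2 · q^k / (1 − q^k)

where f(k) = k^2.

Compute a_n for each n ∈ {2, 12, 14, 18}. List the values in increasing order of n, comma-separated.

q^2  k|2↦f(k): 2:4 1:1  a_2=5
q^12  k|12↦f(k): 1:1 2:4 3:9 4:16 6:36 12:144  a_12=210
d|14:{1,2,7,14}  Σf=1+4+49+196=250
q^18  k|18↦f(k): 18:324 9:81 6:36 3:9 2:4 1:1  a_18=455

5, 210, 250, 455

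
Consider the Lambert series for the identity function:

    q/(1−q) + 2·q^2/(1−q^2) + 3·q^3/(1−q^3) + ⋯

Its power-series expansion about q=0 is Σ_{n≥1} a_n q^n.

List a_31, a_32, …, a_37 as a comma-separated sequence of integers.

[q^31] f(1)=1,f(31)=31 ⇒ 32
d|32:{1,2,4,8,16,32}  Σf=1+2+4+8+16+32=63
n=33: 33·1 11·3 3·11 1·33  f→[33+11+3+1]=48
n=34: 1·34 2·17 17·2 34·1  f→[1+2+17+34]=54
n=35: 35·1 7·5 5·7 1·35  f→[35+7+5+1]=48
d|36:{36,18,12,9,6,4,3,2,1}  Σf=36+18+12+9+6+4+3+2+1=91
q^37  k|37↦f(k): 37:37 1:1  a_37=38

32, 63, 48, 54, 48, 91, 38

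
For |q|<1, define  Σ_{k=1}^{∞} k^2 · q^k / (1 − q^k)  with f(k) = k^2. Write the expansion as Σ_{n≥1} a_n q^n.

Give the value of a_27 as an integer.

q^27  k|27↦f(k): 1:1 3:9 9:81 27:729  a_27=820

a_27 = 820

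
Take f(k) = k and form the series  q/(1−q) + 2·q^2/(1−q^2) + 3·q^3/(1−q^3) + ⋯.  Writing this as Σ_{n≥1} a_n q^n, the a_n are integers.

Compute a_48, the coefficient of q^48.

a_48 = 124

n=48: 1·48 2·24 3·16 4·12 6·8 8·6 12·4 16·3 24·2 48·1  f→[1+2+3+4+6+8+12+16+24+48]=124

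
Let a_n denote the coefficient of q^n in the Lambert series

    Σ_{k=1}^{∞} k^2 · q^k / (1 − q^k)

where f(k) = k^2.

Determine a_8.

q^8  k|8↦f(k): 8:64 4:16 2:4 1:1  a_8=85

a_8 = 85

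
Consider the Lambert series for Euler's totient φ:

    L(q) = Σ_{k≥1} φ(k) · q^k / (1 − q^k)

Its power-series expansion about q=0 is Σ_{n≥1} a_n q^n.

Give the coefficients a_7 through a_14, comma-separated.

[q^7] φ(1)=1,φ(7)=6 ⇒ 7
q^8  k|8↦φ(k): 8:4 4:2 2:1 1:1  a_8=8
n=9: 9·1 3·3 1·9  φ→[6+2+1]=9
[q^10] φ(10)=4,φ(5)=4,φ(2)=1,φ(1)=1 ⇒ 10
d|11:{1,11}  Σφ=1+10=11
n=12: 12·1 6·2 4·3 3·4 2·6 1·12  φ→[4+2+2+2+1+1]=12
q^13  k|13↦φ(k): 1:1 13:12  a_13=13
q^14  k|14↦φ(k): 14:6 7:6 2:1 1:1  a_14=14

7, 8, 9, 10, 11, 12, 13, 14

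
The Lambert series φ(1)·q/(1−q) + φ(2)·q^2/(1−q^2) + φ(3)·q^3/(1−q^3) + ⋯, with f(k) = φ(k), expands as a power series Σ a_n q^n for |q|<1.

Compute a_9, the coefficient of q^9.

n=9: 1·9 3·3 9·1  φ→[1+2+6]=9

a_9 = 9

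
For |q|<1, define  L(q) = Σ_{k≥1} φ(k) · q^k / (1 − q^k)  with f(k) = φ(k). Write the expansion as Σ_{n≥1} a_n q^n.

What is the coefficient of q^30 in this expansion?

[q^30] φ(1)=1,φ(2)=1,φ(3)=2,φ(5)=4,φ(6)=2,φ(10)=4,φ(15)=8,φ(30)=8 ⇒ 30

a_30 = 30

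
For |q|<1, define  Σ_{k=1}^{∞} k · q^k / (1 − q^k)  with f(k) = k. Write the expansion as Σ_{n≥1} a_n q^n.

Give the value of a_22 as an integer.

a_22 = 36

[q^22] f(1)=1,f(2)=2,f(11)=11,f(22)=22 ⇒ 36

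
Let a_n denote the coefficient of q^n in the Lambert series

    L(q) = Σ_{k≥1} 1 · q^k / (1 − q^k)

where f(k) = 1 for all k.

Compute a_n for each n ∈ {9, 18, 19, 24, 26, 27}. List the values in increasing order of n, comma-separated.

3, 6, 2, 8, 4, 4

[q^9] f(9)=1,f(3)=1,f(1)=1 ⇒ 3
[q^18] f(18)=1,f(9)=1,f(6)=1,f(3)=1,f(2)=1,f(1)=1 ⇒ 6
n=19: 19·1 1·19  f→[1+1]=2
n=24: 1·24 2·12 3·8 4·6 6·4 8·3 12·2 24·1  f→[1+1+1+1+1+1+1+1]=8
d|26:{1,2,13,26}  Σf=1+1+1+1=4
[q^27] f(27)=1,f(9)=1,f(3)=1,f(1)=1 ⇒ 4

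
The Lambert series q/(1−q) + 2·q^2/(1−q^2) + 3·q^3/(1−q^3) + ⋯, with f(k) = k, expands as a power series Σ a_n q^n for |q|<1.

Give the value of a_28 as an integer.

a_28 = 56

q^28  k|28↦f(k): 28:28 14:14 7:7 4:4 2:2 1:1  a_28=56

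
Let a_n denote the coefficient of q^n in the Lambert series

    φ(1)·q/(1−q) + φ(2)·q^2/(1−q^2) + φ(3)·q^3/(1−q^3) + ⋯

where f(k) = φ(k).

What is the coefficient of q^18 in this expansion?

q^18  k|18↦φ(k): 18:6 9:6 6:2 3:2 2:1 1:1  a_18=18

a_18 = 18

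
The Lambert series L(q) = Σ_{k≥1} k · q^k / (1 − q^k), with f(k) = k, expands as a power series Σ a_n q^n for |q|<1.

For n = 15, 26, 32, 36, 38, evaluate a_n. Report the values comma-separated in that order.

24, 42, 63, 91, 60

d|15:{15,5,3,1}  Σf=15+5+3+1=24
q^26  k|26↦f(k): 26:26 13:13 2:2 1:1  a_26=42
n=32: 1·32 2·16 4·8 8·4 16·2 32·1  f→[1+2+4+8+16+32]=63
q^36  k|36↦f(k): 36:36 18:18 12:12 9:9 6:6 4:4 3:3 2:2 1:1  a_36=91
d|38:{1,2,19,38}  Σf=1+2+19+38=60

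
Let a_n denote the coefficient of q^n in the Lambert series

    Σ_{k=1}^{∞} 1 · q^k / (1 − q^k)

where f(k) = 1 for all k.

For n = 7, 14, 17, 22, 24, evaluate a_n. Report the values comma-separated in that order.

q^7  k|7↦f(k): 1:1 7:1  a_7=2
d|14:{1,2,7,14}  Σf=1+1+1+1=4
d|17:{17,1}  Σf=1+1=2
q^22  k|22↦f(k): 1:1 2:1 11:1 22:1  a_22=4
q^24  k|24↦f(k): 24:1 12:1 8:1 6:1 4:1 3:1 2:1 1:1  a_24=8

2, 4, 2, 4, 8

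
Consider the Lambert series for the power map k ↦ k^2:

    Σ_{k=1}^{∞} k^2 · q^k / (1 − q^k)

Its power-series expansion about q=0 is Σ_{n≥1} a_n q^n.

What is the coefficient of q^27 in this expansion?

[q^27] f(27)=729,f(9)=81,f(3)=9,f(1)=1 ⇒ 820

a_27 = 820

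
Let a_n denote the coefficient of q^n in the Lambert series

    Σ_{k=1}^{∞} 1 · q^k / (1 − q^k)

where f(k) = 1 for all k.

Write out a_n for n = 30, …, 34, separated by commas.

8, 2, 6, 4, 4

d|30:{1,2,3,5,6,10,15,30}  Σf=1+1+1+1+1+1+1+1=8
[q^31] f(1)=1,f(31)=1 ⇒ 2
n=32: 1·32 2·16 4·8 8·4 16·2 32·1  f→[1+1+1+1+1+1]=6
q^33  k|33↦f(k): 33:1 11:1 3:1 1:1  a_33=4
d|34:{34,17,2,1}  Σf=1+1+1+1=4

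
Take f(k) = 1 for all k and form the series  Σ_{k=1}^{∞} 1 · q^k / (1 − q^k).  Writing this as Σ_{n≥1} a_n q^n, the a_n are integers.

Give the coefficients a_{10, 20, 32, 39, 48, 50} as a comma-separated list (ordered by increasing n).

d|10:{10,5,2,1}  Σf=1+1+1+1=4
[q^20] f(20)=1,f(10)=1,f(5)=1,f(4)=1,f(2)=1,f(1)=1 ⇒ 6
[q^32] f(1)=1,f(2)=1,f(4)=1,f(8)=1,f(16)=1,f(32)=1 ⇒ 6
n=39: 1·39 3·13 13·3 39·1  f→[1+1+1+1]=4
q^48  k|48↦f(k): 1:1 2:1 3:1 4:1 6:1 8:1 12:1 16:1 24:1 48:1  a_48=10
q^50  k|50↦f(k): 1:1 2:1 5:1 10:1 25:1 50:1  a_50=6

4, 6, 6, 4, 10, 6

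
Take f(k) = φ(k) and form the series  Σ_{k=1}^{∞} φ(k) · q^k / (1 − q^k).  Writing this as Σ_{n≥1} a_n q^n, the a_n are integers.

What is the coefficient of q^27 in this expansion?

q^27  k|27↦φ(k): 1:1 3:2 9:6 27:18  a_27=27

a_27 = 27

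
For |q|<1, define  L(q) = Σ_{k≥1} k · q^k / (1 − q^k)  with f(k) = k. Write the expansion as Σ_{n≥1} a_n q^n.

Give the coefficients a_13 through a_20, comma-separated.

14, 24, 24, 31, 18, 39, 20, 42

q^13  k|13↦f(k): 1:1 13:13  a_13=14
q^14  k|14↦f(k): 14:14 7:7 2:2 1:1  a_14=24
d|15:{1,3,5,15}  Σf=1+3+5+15=24
q^16  k|16↦f(k): 16:16 8:8 4:4 2:2 1:1  a_16=31
q^17  k|17↦f(k): 1:1 17:17  a_17=18
[q^18] f(18)=18,f(9)=9,f(6)=6,f(3)=3,f(2)=2,f(1)=1 ⇒ 39
d|19:{19,1}  Σf=19+1=20
n=20: 1·20 2·10 4·5 5·4 10·2 20·1  f→[1+2+4+5+10+20]=42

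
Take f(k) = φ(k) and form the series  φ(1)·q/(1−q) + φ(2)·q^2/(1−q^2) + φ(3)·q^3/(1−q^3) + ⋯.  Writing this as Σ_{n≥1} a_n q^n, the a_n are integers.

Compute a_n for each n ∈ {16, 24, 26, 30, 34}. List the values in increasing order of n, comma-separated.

n=16: 16·1 8·2 4·4 2·8 1·16  φ→[8+4+2+1+1]=16
q^24  k|24↦φ(k): 24:8 12:4 8:4 6:2 4:2 3:2 2:1 1:1  a_24=24
d|26:{1,2,13,26}  Σφ=1+1+12+12=26
d|30:{1,2,3,5,6,10,15,30}  Σφ=1+1+2+4+2+4+8+8=30
[q^34] φ(34)=16,φ(17)=16,φ(2)=1,φ(1)=1 ⇒ 34

16, 24, 26, 30, 34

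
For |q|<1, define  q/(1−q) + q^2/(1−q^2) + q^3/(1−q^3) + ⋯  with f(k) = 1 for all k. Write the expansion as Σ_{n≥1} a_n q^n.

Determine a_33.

a_33 = 4

q^33  k|33↦f(k): 33:1 11:1 3:1 1:1  a_33=4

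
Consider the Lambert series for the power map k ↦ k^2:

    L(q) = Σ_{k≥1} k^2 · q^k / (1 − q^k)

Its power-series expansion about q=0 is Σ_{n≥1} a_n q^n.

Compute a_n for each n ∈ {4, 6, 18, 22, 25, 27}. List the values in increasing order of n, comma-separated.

[q^4] f(1)=1,f(2)=4,f(4)=16 ⇒ 21
d|6:{6,3,2,1}  Σf=36+9+4+1=50
q^18  k|18↦f(k): 1:1 2:4 3:9 6:36 9:81 18:324  a_18=455
q^22  k|22↦f(k): 1:1 2:4 11:121 22:484  a_22=610
d|25:{25,5,1}  Σf=625+25+1=651
q^27  k|27↦f(k): 27:729 9:81 3:9 1:1  a_27=820

21, 50, 455, 610, 651, 820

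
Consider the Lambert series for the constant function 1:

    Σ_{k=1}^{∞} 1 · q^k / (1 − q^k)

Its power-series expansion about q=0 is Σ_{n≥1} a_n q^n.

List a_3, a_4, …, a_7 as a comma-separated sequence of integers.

q^3  k|3↦f(k): 1:1 3:1  a_3=2
[q^4] f(4)=1,f(2)=1,f(1)=1 ⇒ 3
[q^5] f(5)=1,f(1)=1 ⇒ 2
n=6: 1·6 2·3 3·2 6·1  f→[1+1+1+1]=4
d|7:{7,1}  Σf=1+1=2

2, 3, 2, 4, 2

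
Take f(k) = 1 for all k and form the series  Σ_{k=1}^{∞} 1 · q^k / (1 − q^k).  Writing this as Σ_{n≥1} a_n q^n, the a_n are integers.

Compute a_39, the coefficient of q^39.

d|39:{39,13,3,1}  Σf=1+1+1+1=4

a_39 = 4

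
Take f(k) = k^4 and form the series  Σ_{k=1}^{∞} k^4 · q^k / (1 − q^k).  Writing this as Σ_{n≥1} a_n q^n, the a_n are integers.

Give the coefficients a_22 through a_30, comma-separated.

q^22  k|22↦f(k): 1:1 2:16 11:14641 22:234256  a_22=248914
[q^23] f(23)=279841,f(1)=1 ⇒ 279842
n=24: 24·1 12·2 8·3 6·4 4·6 3·8 2·12 1·24  f→[331776+20736+4096+1296+256+81+16+1]=358258
q^25  k|25↦f(k): 1:1 5:625 25:390625  a_25=391251
q^26  k|26↦f(k): 26:456976 13:28561 2:16 1:1  a_26=485554
n=27: 27·1 9·3 3·9 1·27  f→[531441+6561+81+1]=538084
d|28:{1,2,4,7,14,28}  Σf=1+16+256+2401+38416+614656=655746
d|29:{1,29}  Σf=1+707281=707282
n=30: 30·1 15·2 10·3 6·5 5·6 3·10 2·15 1·30  f→[810000+50625+10000+1296+625+81+16+1]=872644

248914, 279842, 358258, 391251, 485554, 538084, 655746, 707282, 872644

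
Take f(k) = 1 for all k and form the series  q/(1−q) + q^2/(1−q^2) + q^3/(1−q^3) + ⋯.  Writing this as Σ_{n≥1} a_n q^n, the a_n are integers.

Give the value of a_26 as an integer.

d|26:{1,2,13,26}  Σf=1+1+1+1=4

a_26 = 4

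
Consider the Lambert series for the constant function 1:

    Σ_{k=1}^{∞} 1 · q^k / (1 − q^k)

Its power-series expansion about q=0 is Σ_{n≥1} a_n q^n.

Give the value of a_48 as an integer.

a_48 = 10

n=48: 48·1 24·2 16·3 12·4 8·6 6·8 4·12 3·16 2·24 1·48  f→[1+1+1+1+1+1+1+1+1+1]=10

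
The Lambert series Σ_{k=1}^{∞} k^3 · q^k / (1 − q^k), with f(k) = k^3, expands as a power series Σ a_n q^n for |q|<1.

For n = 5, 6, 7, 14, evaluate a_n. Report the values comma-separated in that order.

126, 252, 344, 3096

d|5:{1,5}  Σf=1+125=126
d|6:{1,2,3,6}  Σf=1+8+27+216=252
q^7  k|7↦f(k): 1:1 7:343  a_7=344
q^14  k|14↦f(k): 1:1 2:8 7:343 14:2744  a_14=3096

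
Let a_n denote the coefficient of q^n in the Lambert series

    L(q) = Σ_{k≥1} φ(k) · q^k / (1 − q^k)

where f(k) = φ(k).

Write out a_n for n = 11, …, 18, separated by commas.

n=11: 11·1 1·11  φ→[10+1]=11
q^12  k|12↦φ(k): 12:4 6:2 4:2 3:2 2:1 1:1  a_12=12
[q^13] φ(1)=1,φ(13)=12 ⇒ 13
d|14:{14,7,2,1}  Σφ=6+6+1+1=14
[q^15] φ(1)=1,φ(3)=2,φ(5)=4,φ(15)=8 ⇒ 15
[q^16] φ(1)=1,φ(2)=1,φ(4)=2,φ(8)=4,φ(16)=8 ⇒ 16
q^17  k|17↦φ(k): 1:1 17:16  a_17=17
n=18: 18·1 9·2 6·3 3·6 2·9 1·18  φ→[6+6+2+2+1+1]=18

11, 12, 13, 14, 15, 16, 17, 18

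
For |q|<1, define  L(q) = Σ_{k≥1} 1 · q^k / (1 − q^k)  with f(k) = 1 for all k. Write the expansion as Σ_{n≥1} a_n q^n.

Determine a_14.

a_14 = 4

n=14: 14·1 7·2 2·7 1·14  f→[1+1+1+1]=4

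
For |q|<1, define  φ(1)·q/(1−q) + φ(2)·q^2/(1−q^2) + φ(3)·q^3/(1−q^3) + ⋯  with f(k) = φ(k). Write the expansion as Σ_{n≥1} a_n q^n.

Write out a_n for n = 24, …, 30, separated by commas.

d|24:{1,2,3,4,6,8,12,24}  Σφ=1+1+2+2+2+4+4+8=24
[q^25] φ(25)=20,φ(5)=4,φ(1)=1 ⇒ 25
q^26  k|26↦φ(k): 1:1 2:1 13:12 26:12  a_26=26
n=27: 1·27 3·9 9·3 27·1  φ→[1+2+6+18]=27
n=28: 28·1 14·2 7·4 4·7 2·14 1·28  φ→[12+6+6+2+1+1]=28
n=29: 1·29 29·1  φ→[1+28]=29
q^30  k|30↦φ(k): 1:1 2:1 3:2 5:4 6:2 10:4 15:8 30:8  a_30=30

24, 25, 26, 27, 28, 29, 30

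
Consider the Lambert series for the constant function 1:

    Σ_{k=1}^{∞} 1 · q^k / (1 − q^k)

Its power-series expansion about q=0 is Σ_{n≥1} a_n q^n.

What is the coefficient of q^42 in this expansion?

d|42:{42,21,14,7,6,3,2,1}  Σf=1+1+1+1+1+1+1+1=8

a_42 = 8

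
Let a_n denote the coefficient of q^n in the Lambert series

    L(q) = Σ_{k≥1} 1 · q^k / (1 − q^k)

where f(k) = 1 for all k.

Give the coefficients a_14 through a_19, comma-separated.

4, 4, 5, 2, 6, 2

q^14  k|14↦f(k): 1:1 2:1 7:1 14:1  a_14=4
q^15  k|15↦f(k): 15:1 5:1 3:1 1:1  a_15=4
[q^16] f(16)=1,f(8)=1,f(4)=1,f(2)=1,f(1)=1 ⇒ 5
d|17:{17,1}  Σf=1+1=2
[q^18] f(1)=1,f(2)=1,f(3)=1,f(6)=1,f(9)=1,f(18)=1 ⇒ 6
d|19:{19,1}  Σf=1+1=2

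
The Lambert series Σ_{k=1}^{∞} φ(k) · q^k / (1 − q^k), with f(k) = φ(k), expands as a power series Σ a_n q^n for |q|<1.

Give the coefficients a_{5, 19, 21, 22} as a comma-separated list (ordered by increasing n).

[q^5] φ(5)=4,φ(1)=1 ⇒ 5
[q^19] φ(19)=18,φ(1)=1 ⇒ 19
q^21  k|21↦φ(k): 21:12 7:6 3:2 1:1  a_21=21
q^22  k|22↦φ(k): 1:1 2:1 11:10 22:10  a_22=22

5, 19, 21, 22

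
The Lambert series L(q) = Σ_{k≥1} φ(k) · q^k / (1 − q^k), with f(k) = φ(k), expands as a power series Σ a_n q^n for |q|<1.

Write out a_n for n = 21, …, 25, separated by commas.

n=21: 1·21 3·7 7·3 21·1  φ→[1+2+6+12]=21
d|22:{1,2,11,22}  Σφ=1+1+10+10=22
d|23:{1,23}  Σφ=1+22=23
n=24: 24·1 12·2 8·3 6·4 4·6 3·8 2·12 1·24  φ→[8+4+4+2+2+2+1+1]=24
q^25  k|25↦φ(k): 25:20 5:4 1:1  a_25=25

21, 22, 23, 24, 25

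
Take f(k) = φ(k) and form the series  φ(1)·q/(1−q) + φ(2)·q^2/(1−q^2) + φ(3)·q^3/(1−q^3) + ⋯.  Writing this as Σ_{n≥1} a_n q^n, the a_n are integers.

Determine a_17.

n=17: 17·1 1·17  φ→[16+1]=17

a_17 = 17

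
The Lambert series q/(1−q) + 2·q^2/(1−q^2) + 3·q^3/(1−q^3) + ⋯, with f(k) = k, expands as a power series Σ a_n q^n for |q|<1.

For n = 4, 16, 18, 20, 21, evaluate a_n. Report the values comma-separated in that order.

7, 31, 39, 42, 32

n=4: 4·1 2·2 1·4  f→[4+2+1]=7
n=16: 1·16 2·8 4·4 8·2 16·1  f→[1+2+4+8+16]=31
d|18:{18,9,6,3,2,1}  Σf=18+9+6+3+2+1=39
q^20  k|20↦f(k): 1:1 2:2 4:4 5:5 10:10 20:20  a_20=42
[q^21] f(1)=1,f(3)=3,f(7)=7,f(21)=21 ⇒ 32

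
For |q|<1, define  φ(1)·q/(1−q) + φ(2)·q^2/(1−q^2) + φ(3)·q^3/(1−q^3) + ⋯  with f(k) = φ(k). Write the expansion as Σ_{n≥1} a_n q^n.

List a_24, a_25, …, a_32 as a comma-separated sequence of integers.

[q^24] φ(1)=1,φ(2)=1,φ(3)=2,φ(4)=2,φ(6)=2,φ(8)=4,φ(12)=4,φ(24)=8 ⇒ 24
[q^25] φ(1)=1,φ(5)=4,φ(25)=20 ⇒ 25
[q^26] φ(1)=1,φ(2)=1,φ(13)=12,φ(26)=12 ⇒ 26
n=27: 1·27 3·9 9·3 27·1  φ→[1+2+6+18]=27
n=28: 28·1 14·2 7·4 4·7 2·14 1·28  φ→[12+6+6+2+1+1]=28
[q^29] φ(1)=1,φ(29)=28 ⇒ 29
[q^30] φ(1)=1,φ(2)=1,φ(3)=2,φ(5)=4,φ(6)=2,φ(10)=4,φ(15)=8,φ(30)=8 ⇒ 30
[q^31] φ(31)=30,φ(1)=1 ⇒ 31
n=32: 1·32 2·16 4·8 8·4 16·2 32·1  φ→[1+1+2+4+8+16]=32

24, 25, 26, 27, 28, 29, 30, 31, 32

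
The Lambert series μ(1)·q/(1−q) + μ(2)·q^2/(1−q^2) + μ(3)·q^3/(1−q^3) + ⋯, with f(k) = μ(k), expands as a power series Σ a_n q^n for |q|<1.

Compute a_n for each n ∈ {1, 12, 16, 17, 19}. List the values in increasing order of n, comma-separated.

d|1:{1}  Σμ=1=1
q^12  k|12↦μ(k): 12:0 6:1 4:0 3:-1 2:-1 1:1  a_12=0
[q^16] μ(16)=0,μ(8)=0,μ(4)=0,μ(2)=-1,μ(1)=1 ⇒ 0
[q^17] μ(17)=-1,μ(1)=1 ⇒ 0
q^19  k|19↦μ(k): 1:1 19:-1  a_19=0

1, 0, 0, 0, 0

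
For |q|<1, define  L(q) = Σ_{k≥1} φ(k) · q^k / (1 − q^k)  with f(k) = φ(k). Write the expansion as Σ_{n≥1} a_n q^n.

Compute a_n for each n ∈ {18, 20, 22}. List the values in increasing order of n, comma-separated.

[q^18] φ(1)=1,φ(2)=1,φ(3)=2,φ(6)=2,φ(9)=6,φ(18)=6 ⇒ 18
q^20  k|20↦φ(k): 20:8 10:4 5:4 4:2 2:1 1:1  a_20=20
[q^22] φ(1)=1,φ(2)=1,φ(11)=10,φ(22)=10 ⇒ 22

18, 20, 22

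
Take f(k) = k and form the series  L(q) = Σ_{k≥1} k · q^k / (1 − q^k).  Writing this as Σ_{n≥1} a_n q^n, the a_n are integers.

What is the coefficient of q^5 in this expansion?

d|5:{1,5}  Σf=1+5=6

a_5 = 6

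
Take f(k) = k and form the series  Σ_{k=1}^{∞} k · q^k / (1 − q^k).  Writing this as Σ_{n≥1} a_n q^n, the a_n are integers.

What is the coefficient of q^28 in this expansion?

a_28 = 56

q^28  k|28↦f(k): 28:28 14:14 7:7 4:4 2:2 1:1  a_28=56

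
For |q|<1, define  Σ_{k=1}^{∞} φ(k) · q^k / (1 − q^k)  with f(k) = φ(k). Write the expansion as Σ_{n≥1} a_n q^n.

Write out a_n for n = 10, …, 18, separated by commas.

n=10: 1·10 2·5 5·2 10·1  φ→[1+1+4+4]=10
n=11: 11·1 1·11  φ→[10+1]=11
[q^12] φ(12)=4,φ(6)=2,φ(4)=2,φ(3)=2,φ(2)=1,φ(1)=1 ⇒ 12
[q^13] φ(13)=12,φ(1)=1 ⇒ 13
[q^14] φ(14)=6,φ(7)=6,φ(2)=1,φ(1)=1 ⇒ 14
q^15  k|15↦φ(k): 1:1 3:2 5:4 15:8  a_15=15
q^16  k|16↦φ(k): 1:1 2:1 4:2 8:4 16:8  a_16=16
d|17:{1,17}  Σφ=1+16=17
d|18:{18,9,6,3,2,1}  Σφ=6+6+2+2+1+1=18

10, 11, 12, 13, 14, 15, 16, 17, 18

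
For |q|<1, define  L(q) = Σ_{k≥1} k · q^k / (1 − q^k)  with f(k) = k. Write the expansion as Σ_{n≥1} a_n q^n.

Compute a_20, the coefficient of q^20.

[q^20] f(20)=20,f(10)=10,f(5)=5,f(4)=4,f(2)=2,f(1)=1 ⇒ 42

a_20 = 42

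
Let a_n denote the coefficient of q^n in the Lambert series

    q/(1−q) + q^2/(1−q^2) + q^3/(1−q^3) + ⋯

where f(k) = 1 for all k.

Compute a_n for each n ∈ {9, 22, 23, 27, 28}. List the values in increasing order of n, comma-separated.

[q^9] f(9)=1,f(3)=1,f(1)=1 ⇒ 3
d|22:{1,2,11,22}  Σf=1+1+1+1=4
n=23: 1·23 23·1  f→[1+1]=2
q^27  k|27↦f(k): 27:1 9:1 3:1 1:1  a_27=4
q^28  k|28↦f(k): 1:1 2:1 4:1 7:1 14:1 28:1  a_28=6

3, 4, 2, 4, 6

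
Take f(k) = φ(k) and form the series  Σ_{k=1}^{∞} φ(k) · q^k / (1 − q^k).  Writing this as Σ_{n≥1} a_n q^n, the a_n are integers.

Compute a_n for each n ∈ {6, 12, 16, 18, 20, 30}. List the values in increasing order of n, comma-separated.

[q^6] φ(1)=1,φ(2)=1,φ(3)=2,φ(6)=2 ⇒ 6
d|12:{12,6,4,3,2,1}  Σφ=4+2+2+2+1+1=12
q^16  k|16↦φ(k): 16:8 8:4 4:2 2:1 1:1  a_16=16
n=18: 18·1 9·2 6·3 3·6 2·9 1·18  φ→[6+6+2+2+1+1]=18
n=20: 20·1 10·2 5·4 4·5 2·10 1·20  φ→[8+4+4+2+1+1]=20
[q^30] φ(30)=8,φ(15)=8,φ(10)=4,φ(6)=2,φ(5)=4,φ(3)=2,φ(2)=1,φ(1)=1 ⇒ 30

6, 12, 16, 18, 20, 30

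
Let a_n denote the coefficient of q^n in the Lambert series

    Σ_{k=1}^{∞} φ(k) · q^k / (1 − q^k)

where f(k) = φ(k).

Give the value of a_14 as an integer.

n=14: 1·14 2·7 7·2 14·1  φ→[1+1+6+6]=14

a_14 = 14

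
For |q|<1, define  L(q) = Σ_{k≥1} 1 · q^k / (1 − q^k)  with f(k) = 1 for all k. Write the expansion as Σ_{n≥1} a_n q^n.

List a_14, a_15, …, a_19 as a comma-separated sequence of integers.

4, 4, 5, 2, 6, 2

q^14  k|14↦f(k): 1:1 2:1 7:1 14:1  a_14=4
n=15: 15·1 5·3 3·5 1·15  f→[1+1+1+1]=4
q^16  k|16↦f(k): 16:1 8:1 4:1 2:1 1:1  a_16=5
q^17  k|17↦f(k): 17:1 1:1  a_17=2
d|18:{18,9,6,3,2,1}  Σf=1+1+1+1+1+1=6
[q^19] f(1)=1,f(19)=1 ⇒ 2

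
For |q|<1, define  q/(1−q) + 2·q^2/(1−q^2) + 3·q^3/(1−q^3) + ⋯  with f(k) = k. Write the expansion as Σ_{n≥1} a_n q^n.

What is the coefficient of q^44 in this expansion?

[q^44] f(1)=1,f(2)=2,f(4)=4,f(11)=11,f(22)=22,f(44)=44 ⇒ 84

a_44 = 84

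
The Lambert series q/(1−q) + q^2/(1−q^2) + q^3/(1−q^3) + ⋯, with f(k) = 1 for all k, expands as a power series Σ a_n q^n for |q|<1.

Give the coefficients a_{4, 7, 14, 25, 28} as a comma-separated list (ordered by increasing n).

3, 2, 4, 3, 6

[q^4] f(4)=1,f(2)=1,f(1)=1 ⇒ 3
d|7:{7,1}  Σf=1+1=2
d|14:{14,7,2,1}  Σf=1+1+1+1=4
d|25:{25,5,1}  Σf=1+1+1=3
d|28:{1,2,4,7,14,28}  Σf=1+1+1+1+1+1=6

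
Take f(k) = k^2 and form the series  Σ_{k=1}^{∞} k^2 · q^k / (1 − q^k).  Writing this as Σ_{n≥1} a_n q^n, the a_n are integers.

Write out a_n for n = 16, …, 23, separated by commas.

341, 290, 455, 362, 546, 500, 610, 530

n=16: 1·16 2·8 4·4 8·2 16·1  f→[1+4+16+64+256]=341
d|17:{17,1}  Σf=289+1=290
d|18:{18,9,6,3,2,1}  Σf=324+81+36+9+4+1=455
n=19: 1·19 19·1  f→[1+361]=362
n=20: 1·20 2·10 4·5 5·4 10·2 20·1  f→[1+4+16+25+100+400]=546
q^21  k|21↦f(k): 1:1 3:9 7:49 21:441  a_21=500
n=22: 1·22 2·11 11·2 22·1  f→[1+4+121+484]=610
n=23: 1·23 23·1  f→[1+529]=530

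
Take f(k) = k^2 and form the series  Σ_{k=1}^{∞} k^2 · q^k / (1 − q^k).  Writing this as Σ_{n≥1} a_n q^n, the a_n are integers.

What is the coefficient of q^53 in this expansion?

a_53 = 2810

n=53: 1·53 53·1  f→[1+2809]=2810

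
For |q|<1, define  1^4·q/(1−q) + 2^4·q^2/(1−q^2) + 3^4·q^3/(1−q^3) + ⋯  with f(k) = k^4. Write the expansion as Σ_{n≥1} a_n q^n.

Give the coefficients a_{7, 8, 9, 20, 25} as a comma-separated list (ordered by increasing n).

d|7:{1,7}  Σf=1+2401=2402
q^8  k|8↦f(k): 1:1 2:16 4:256 8:4096  a_8=4369
n=9: 9·1 3·3 1·9  f→[6561+81+1]=6643
d|20:{20,10,5,4,2,1}  Σf=160000+10000+625+256+16+1=170898
q^25  k|25↦f(k): 1:1 5:625 25:390625  a_25=391251

2402, 4369, 6643, 170898, 391251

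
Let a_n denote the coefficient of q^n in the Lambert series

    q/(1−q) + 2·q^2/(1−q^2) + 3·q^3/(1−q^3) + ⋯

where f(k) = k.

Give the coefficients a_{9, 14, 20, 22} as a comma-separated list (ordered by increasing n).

13, 24, 42, 36

[q^9] f(1)=1,f(3)=3,f(9)=9 ⇒ 13
[q^14] f(14)=14,f(7)=7,f(2)=2,f(1)=1 ⇒ 24
[q^20] f(1)=1,f(2)=2,f(4)=4,f(5)=5,f(10)=10,f(20)=20 ⇒ 42
q^22  k|22↦f(k): 1:1 2:2 11:11 22:22  a_22=36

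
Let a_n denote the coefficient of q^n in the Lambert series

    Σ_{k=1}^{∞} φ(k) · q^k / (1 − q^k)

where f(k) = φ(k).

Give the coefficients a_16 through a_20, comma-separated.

n=16: 16·1 8·2 4·4 2·8 1·16  φ→[8+4+2+1+1]=16
q^17  k|17↦φ(k): 17:16 1:1  a_17=17
d|18:{1,2,3,6,9,18}  Σφ=1+1+2+2+6+6=18
[q^19] φ(1)=1,φ(19)=18 ⇒ 19
q^20  k|20↦φ(k): 20:8 10:4 5:4 4:2 2:1 1:1  a_20=20

16, 17, 18, 19, 20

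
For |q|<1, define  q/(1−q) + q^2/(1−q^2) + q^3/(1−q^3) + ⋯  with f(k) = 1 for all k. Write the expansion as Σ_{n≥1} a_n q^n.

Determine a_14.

a_14 = 4

[q^14] f(14)=1,f(7)=1,f(2)=1,f(1)=1 ⇒ 4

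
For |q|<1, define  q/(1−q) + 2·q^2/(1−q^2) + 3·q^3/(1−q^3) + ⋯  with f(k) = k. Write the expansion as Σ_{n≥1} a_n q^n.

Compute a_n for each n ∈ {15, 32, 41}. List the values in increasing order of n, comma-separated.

n=15: 1·15 3·5 5·3 15·1  f→[1+3+5+15]=24
q^32  k|32↦f(k): 1:1 2:2 4:4 8:8 16:16 32:32  a_32=63
q^41  k|41↦f(k): 1:1 41:41  a_41=42

24, 63, 42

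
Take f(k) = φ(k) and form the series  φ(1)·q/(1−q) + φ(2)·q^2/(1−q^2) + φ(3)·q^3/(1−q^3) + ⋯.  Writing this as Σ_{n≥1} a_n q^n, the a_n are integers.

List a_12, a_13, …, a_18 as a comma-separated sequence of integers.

q^12  k|12↦φ(k): 12:4 6:2 4:2 3:2 2:1 1:1  a_12=12
q^13  k|13↦φ(k): 1:1 13:12  a_13=13
[q^14] φ(14)=6,φ(7)=6,φ(2)=1,φ(1)=1 ⇒ 14
n=15: 1·15 3·5 5·3 15·1  φ→[1+2+4+8]=15
d|16:{16,8,4,2,1}  Σφ=8+4+2+1+1=16
n=17: 1·17 17·1  φ→[1+16]=17
n=18: 18·1 9·2 6·3 3·6 2·9 1·18  φ→[6+6+2+2+1+1]=18

12, 13, 14, 15, 16, 17, 18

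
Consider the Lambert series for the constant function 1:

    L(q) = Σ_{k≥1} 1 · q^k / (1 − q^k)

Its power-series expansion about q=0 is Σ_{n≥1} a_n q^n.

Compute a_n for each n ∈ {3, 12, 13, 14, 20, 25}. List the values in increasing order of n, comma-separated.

d|3:{1,3}  Σf=1+1=2
d|12:{1,2,3,4,6,12}  Σf=1+1+1+1+1+1=6
[q^13] f(1)=1,f(13)=1 ⇒ 2
q^14  k|14↦f(k): 14:1 7:1 2:1 1:1  a_14=4
d|20:{1,2,4,5,10,20}  Σf=1+1+1+1+1+1=6
n=25: 1·25 5·5 25·1  f→[1+1+1]=3

2, 6, 2, 4, 6, 3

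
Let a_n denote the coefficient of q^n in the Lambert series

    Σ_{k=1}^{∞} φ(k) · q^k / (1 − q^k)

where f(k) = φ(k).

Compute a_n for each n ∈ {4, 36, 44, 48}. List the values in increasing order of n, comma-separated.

q^4  k|4↦φ(k): 1:1 2:1 4:2  a_4=4
[q^36] φ(36)=12,φ(18)=6,φ(12)=4,φ(9)=6,φ(6)=2,φ(4)=2,φ(3)=2,φ(2)=1,φ(1)=1 ⇒ 36
d|44:{44,22,11,4,2,1}  Σφ=20+10+10+2+1+1=44
d|48:{1,2,3,4,6,8,12,16,24,48}  Σφ=1+1+2+2+2+4+4+8+8+16=48

4, 36, 44, 48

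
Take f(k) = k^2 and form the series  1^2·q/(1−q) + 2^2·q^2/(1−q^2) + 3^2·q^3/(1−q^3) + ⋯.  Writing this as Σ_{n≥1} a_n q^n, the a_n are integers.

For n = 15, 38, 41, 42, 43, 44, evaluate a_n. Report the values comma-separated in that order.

[q^15] f(1)=1,f(3)=9,f(5)=25,f(15)=225 ⇒ 260
[q^38] f(1)=1,f(2)=4,f(19)=361,f(38)=1444 ⇒ 1810
d|41:{41,1}  Σf=1681+1=1682
d|42:{1,2,3,6,7,14,21,42}  Σf=1+4+9+36+49+196+441+1764=2500
d|43:{1,43}  Σf=1+1849=1850
d|44:{1,2,4,11,22,44}  Σf=1+4+16+121+484+1936=2562

260, 1810, 1682, 2500, 1850, 2562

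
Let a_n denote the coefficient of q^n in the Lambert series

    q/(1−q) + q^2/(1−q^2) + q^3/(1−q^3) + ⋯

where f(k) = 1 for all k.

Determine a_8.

n=8: 8·1 4·2 2·4 1·8  f→[1+1+1+1]=4

a_8 = 4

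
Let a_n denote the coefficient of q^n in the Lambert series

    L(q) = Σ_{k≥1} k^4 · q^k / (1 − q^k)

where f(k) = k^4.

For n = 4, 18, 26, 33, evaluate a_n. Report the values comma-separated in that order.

273, 112931, 485554, 1200644

n=4: 4·1 2·2 1·4  f→[256+16+1]=273
n=18: 18·1 9·2 6·3 3·6 2·9 1·18  f→[104976+6561+1296+81+16+1]=112931
d|26:{26,13,2,1}  Σf=456976+28561+16+1=485554
n=33: 33·1 11·3 3·11 1·33  f→[1185921+14641+81+1]=1200644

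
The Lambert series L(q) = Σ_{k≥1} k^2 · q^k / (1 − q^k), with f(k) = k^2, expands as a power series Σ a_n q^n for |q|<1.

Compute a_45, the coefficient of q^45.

q^45  k|45↦f(k): 1:1 3:9 5:25 9:81 15:225 45:2025  a_45=2366

a_45 = 2366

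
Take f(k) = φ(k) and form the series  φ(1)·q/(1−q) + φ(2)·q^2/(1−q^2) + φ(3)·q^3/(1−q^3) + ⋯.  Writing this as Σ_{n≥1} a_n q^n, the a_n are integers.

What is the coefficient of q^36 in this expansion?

q^36  k|36↦φ(k): 1:1 2:1 3:2 4:2 6:2 9:6 12:4 18:6 36:12  a_36=36

a_36 = 36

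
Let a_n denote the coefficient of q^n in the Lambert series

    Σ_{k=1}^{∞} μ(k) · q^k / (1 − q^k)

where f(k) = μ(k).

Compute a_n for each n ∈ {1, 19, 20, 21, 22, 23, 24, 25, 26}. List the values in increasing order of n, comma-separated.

n=1: 1·1  μ→[1]=1
d|19:{19,1}  Σμ=(-1)+1=0
q^20  k|20↦μ(k): 20:0 10:1 5:-1 4:0 2:-1 1:1  a_20=0
q^21  k|21↦μ(k): 1:1 3:-1 7:-1 21:1  a_21=0
q^22  k|22↦μ(k): 22:1 11:-1 2:-1 1:1  a_22=0
d|23:{1,23}  Σμ=1+(-1)=0
d|24:{1,2,3,4,6,8,12,24}  Σμ=1+(-1)+(-1)+0+1+0+0+0=0
q^25  k|25↦μ(k): 25:0 5:-1 1:1  a_25=0
[q^26] μ(26)=1,μ(13)=-1,μ(2)=-1,μ(1)=1 ⇒ 0

1, 0, 0, 0, 0, 0, 0, 0, 0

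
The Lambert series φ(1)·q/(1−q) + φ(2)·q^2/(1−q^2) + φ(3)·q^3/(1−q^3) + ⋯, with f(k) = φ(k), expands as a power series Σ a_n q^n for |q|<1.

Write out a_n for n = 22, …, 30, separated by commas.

n=22: 1·22 2·11 11·2 22·1  φ→[1+1+10+10]=22
n=23: 23·1 1·23  φ→[22+1]=23
q^24  k|24↦φ(k): 1:1 2:1 3:2 4:2 6:2 8:4 12:4 24:8  a_24=24
d|25:{1,5,25}  Σφ=1+4+20=25
d|26:{1,2,13,26}  Σφ=1+1+12+12=26
q^27  k|27↦φ(k): 1:1 3:2 9:6 27:18  a_27=27
q^28  k|28↦φ(k): 28:12 14:6 7:6 4:2 2:1 1:1  a_28=28
q^29  k|29↦φ(k): 1:1 29:28  a_29=29
n=30: 30·1 15·2 10·3 6·5 5·6 3·10 2·15 1·30  φ→[8+8+4+2+4+2+1+1]=30

22, 23, 24, 25, 26, 27, 28, 29, 30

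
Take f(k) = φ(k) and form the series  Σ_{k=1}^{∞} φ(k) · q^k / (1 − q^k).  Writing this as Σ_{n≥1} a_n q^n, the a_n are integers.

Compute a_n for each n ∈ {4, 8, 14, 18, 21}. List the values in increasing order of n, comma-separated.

n=4: 4·1 2·2 1·4  φ→[2+1+1]=4
d|8:{1,2,4,8}  Σφ=1+1+2+4=8
[q^14] φ(14)=6,φ(7)=6,φ(2)=1,φ(1)=1 ⇒ 14
n=18: 18·1 9·2 6·3 3·6 2·9 1·18  φ→[6+6+2+2+1+1]=18
q^21  k|21↦φ(k): 1:1 3:2 7:6 21:12  a_21=21

4, 8, 14, 18, 21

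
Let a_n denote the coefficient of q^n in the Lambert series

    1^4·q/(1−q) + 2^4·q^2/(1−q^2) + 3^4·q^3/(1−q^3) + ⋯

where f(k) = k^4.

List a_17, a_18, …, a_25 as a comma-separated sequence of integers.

83522, 112931, 130322, 170898, 196964, 248914, 279842, 358258, 391251

n=17: 1·17 17·1  f→[1+83521]=83522
[q^18] f(18)=104976,f(9)=6561,f(6)=1296,f(3)=81,f(2)=16,f(1)=1 ⇒ 112931
n=19: 19·1 1·19  f→[130321+1]=130322
d|20:{20,10,5,4,2,1}  Σf=160000+10000+625+256+16+1=170898
q^21  k|21↦f(k): 21:194481 7:2401 3:81 1:1  a_21=196964
[q^22] f(22)=234256,f(11)=14641,f(2)=16,f(1)=1 ⇒ 248914
q^23  k|23↦f(k): 1:1 23:279841  a_23=279842
q^24  k|24↦f(k): 24:331776 12:20736 8:4096 6:1296 4:256 3:81 2:16 1:1  a_24=358258
n=25: 1·25 5·5 25·1  f→[1+625+390625]=391251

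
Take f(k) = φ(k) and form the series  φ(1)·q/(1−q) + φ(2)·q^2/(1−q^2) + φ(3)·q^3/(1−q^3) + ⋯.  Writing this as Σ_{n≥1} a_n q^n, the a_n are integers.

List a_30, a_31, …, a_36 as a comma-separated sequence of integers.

[q^30] φ(1)=1,φ(2)=1,φ(3)=2,φ(5)=4,φ(6)=2,φ(10)=4,φ(15)=8,φ(30)=8 ⇒ 30
d|31:{1,31}  Σφ=1+30=31
[q^32] φ(32)=16,φ(16)=8,φ(8)=4,φ(4)=2,φ(2)=1,φ(1)=1 ⇒ 32
n=33: 1·33 3·11 11·3 33·1  φ→[1+2+10+20]=33
n=34: 34·1 17·2 2·17 1·34  φ→[16+16+1+1]=34
[q^35] φ(35)=24,φ(7)=6,φ(5)=4,φ(1)=1 ⇒ 35
n=36: 1·36 2·18 3·12 4·9 6·6 9·4 12·3 18·2 36·1  φ→[1+1+2+2+2+6+4+6+12]=36

30, 31, 32, 33, 34, 35, 36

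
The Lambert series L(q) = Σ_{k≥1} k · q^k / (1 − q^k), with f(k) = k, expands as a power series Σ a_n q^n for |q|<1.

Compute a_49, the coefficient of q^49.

[q^49] f(1)=1,f(7)=7,f(49)=49 ⇒ 57

a_49 = 57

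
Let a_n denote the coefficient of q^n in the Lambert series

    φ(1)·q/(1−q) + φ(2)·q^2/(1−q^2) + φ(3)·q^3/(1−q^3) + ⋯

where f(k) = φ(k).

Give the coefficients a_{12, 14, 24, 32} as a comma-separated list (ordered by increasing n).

[q^12] φ(12)=4,φ(6)=2,φ(4)=2,φ(3)=2,φ(2)=1,φ(1)=1 ⇒ 12
q^14  k|14↦φ(k): 1:1 2:1 7:6 14:6  a_14=14
q^24  k|24↦φ(k): 24:8 12:4 8:4 6:2 4:2 3:2 2:1 1:1  a_24=24
d|32:{32,16,8,4,2,1}  Σφ=16+8+4+2+1+1=32

12, 14, 24, 32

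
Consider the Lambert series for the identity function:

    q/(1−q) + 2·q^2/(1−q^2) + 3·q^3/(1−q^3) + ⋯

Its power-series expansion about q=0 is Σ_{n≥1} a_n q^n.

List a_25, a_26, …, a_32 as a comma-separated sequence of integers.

31, 42, 40, 56, 30, 72, 32, 63

d|25:{25,5,1}  Σf=25+5+1=31
q^26  k|26↦f(k): 26:26 13:13 2:2 1:1  a_26=42
q^27  k|27↦f(k): 27:27 9:9 3:3 1:1  a_27=40
n=28: 1·28 2·14 4·7 7·4 14·2 28·1  f→[1+2+4+7+14+28]=56
d|29:{1,29}  Σf=1+29=30
q^30  k|30↦f(k): 30:30 15:15 10:10 6:6 5:5 3:3 2:2 1:1  a_30=72
q^31  k|31↦f(k): 1:1 31:31  a_31=32
q^32  k|32↦f(k): 32:32 16:16 8:8 4:4 2:2 1:1  a_32=63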